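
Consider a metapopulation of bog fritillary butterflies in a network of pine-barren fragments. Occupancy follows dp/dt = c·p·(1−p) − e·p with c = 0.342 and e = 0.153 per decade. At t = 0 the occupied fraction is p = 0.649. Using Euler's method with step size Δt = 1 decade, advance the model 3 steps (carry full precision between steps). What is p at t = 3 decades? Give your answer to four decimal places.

Update rule: p ← p + [c·p·(1−p) − e·p]·Δt with Δt = 1.
  1  |  dp/dt·Δt = -0.021390  |  p_1 = 0.627610
  2  |  dp/dt·Δt = -0.016094  |  p_2 = 0.611517
  3  |  dp/dt·Δt = -0.012315  |  p_3 = 0.599201

0.5992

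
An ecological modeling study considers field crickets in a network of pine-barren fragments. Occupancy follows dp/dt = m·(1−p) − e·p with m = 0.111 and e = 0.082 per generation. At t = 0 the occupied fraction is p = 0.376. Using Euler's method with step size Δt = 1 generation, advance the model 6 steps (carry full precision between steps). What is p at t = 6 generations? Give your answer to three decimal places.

0.520

Update rule: p ← p + [m·(1−p) − e·p]·Δt with Δt = 1.
  1  |  dp/dt·Δt = +0.038432  |  p_1 = 0.414432
  2  |  dp/dt·Δt = +0.031015  |  p_2 = 0.445447
  3  |  dp/dt·Δt = +0.025029  |  p_3 = 0.470475
  4  |  dp/dt·Δt = +0.020198  |  p_4 = 0.490674
  5  |  dp/dt·Δt = +0.016300  |  p_5 = 0.506974
  6  |  dp/dt·Δt = +0.013154  |  p_6 = 0.520128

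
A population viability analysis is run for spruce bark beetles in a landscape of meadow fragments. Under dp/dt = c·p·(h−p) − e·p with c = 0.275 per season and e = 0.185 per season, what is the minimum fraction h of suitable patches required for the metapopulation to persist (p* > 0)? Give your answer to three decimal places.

0.673

p* = h − e/c is positive only when h > e/c.
h_min = e/c = 0.185/0.275 = 0.6727.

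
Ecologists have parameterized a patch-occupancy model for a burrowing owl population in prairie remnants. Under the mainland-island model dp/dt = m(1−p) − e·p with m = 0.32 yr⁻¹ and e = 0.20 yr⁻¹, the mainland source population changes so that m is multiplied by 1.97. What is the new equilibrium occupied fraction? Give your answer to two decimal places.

0.76

Before: p* = 0.32/(0.32+0.20) = 0.6154.
After: m = 0.6304, e = 0.2; p* = 0.6304/0.8304 = 0.7592.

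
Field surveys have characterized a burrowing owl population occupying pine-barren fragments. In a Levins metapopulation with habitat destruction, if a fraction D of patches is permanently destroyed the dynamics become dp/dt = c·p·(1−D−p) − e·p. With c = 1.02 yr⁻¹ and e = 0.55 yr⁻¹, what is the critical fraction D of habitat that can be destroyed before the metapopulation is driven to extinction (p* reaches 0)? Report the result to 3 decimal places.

The nontrivial equilibrium is p* = (1−D) − e/c; extinction occurs when this hits zero.
So D_crit = 1 − e/c = 1 − 0.55/1.02 = 1 − 0.5392 = 0.4608.
This equals the undisturbed p*, a classic result of Lande's extension.

0.461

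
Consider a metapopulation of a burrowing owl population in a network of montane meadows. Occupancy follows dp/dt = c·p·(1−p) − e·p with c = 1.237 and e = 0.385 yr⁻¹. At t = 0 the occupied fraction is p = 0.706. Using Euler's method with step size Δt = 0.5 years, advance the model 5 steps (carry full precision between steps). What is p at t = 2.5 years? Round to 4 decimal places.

Update rule: p ← p + [c·p·(1−p) − e·p]·Δt with Δt = 0.5.
p: 0.70600 → 0.69847  (Δp = -0.00753)
p: 0.69847 → 0.69428  (Δp = -0.00419)
p: 0.69428 → 0.69191  (Δp = -0.00237)
p: 0.69191 → 0.69056  (Δp = -0.00135)
p: 0.69056 → 0.68979  (Δp = -0.00077)

0.6898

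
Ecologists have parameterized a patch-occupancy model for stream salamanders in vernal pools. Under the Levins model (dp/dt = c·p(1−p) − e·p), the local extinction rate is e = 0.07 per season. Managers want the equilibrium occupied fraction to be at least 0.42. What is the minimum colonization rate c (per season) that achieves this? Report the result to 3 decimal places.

p* = 1 − e/c ≥ 0.42 requires e/c ≤ 0.5800, i.e. c ≥ e/0.5800.
c_min = 0.07/0.5800 = 0.1207.

0.121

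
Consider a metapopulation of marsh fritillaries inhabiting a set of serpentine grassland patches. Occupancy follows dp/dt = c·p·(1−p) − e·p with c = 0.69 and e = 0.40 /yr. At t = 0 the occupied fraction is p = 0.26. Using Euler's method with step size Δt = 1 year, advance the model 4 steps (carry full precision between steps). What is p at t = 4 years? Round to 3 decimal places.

Update rule: p ← p + [c·p·(1−p) − e·p]·Δt with Δt = 1.
p: 0.26000 → 0.28876  (Δp = +0.02876)
p: 0.28876 → 0.31496  (Δp = +0.02621)
p: 0.31496 → 0.33785  (Δp = +0.02289)
p: 0.33785 → 0.35707  (Δp = +0.01922)

0.357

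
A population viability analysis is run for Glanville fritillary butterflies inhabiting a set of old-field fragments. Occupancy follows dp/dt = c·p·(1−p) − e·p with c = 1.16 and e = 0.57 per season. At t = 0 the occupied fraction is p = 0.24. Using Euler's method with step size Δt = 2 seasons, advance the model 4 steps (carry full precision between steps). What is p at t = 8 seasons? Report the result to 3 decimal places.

Update rule: p ← p + [c·p·(1−p) − e·p]·Δt with Δt = 2.
step 1: Δp = +0.14957, p = 0.38957
step 2: Δp = +0.10760, p = 0.49717
step 3: Δp = +0.01321, p = 0.51038
step 4: Δp = -0.00208, p = 0.50830

0.508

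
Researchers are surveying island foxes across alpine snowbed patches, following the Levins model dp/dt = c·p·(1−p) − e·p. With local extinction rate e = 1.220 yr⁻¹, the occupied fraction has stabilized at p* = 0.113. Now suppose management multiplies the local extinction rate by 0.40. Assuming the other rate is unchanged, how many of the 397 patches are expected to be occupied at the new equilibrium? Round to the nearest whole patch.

Balance c(1−p*) = e gives c = e/(1 − 0.11300) = 1.220/0.88700 = 1.37542.
New p* = 1 − e/c = 1 − 0.48800/1.37542 = 0.64520.
Expected occupied = 397 × 0.64520 = 256.14 ≈ 256.

256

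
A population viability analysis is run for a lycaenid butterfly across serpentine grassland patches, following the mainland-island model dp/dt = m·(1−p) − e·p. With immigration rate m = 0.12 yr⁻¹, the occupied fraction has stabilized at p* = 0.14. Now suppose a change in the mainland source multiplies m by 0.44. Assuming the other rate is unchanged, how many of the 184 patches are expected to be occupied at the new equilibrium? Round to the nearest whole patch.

12

Balance m(1−p*) = e·p* gives e = m(1−p*)/p* = 0.12×0.86000/0.14000 = 0.73714.
New p* = m/(m+e) = 0.05280/(0.05280+0.73714) = 0.06684.
Expected occupied = 184 × 0.06684 = 12.30 ≈ 12.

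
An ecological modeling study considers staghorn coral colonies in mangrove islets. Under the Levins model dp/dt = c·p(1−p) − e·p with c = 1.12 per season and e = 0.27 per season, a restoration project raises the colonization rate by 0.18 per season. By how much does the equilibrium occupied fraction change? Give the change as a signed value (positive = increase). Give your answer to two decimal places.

Before: p* = 1 − 0.27/1.12 = 0.7589.
After the change, c = 1.3, e = 0.27, so p* = 1 − 0.27/1.3 = 0.7923.
Δp* = 0.7923 − 0.7589 = +0.0334.

0.03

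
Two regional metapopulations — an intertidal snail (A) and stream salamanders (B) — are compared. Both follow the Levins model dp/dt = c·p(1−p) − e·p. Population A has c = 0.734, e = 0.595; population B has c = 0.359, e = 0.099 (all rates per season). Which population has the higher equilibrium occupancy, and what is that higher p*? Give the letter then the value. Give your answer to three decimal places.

A: p*_A = 1 − 0.595/0.734 = 0.1894.
B: p*_B = 1 − 0.099/0.359 = 0.7242.
B is higher at 0.7242.

B, 0.724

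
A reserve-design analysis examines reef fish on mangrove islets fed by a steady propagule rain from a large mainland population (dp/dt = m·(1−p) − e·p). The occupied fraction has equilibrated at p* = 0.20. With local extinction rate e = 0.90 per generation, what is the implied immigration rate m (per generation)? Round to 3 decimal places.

At equilibrium m(1−p*) = e·p*, so m = e·p*/(1−p*).
m = 0.90 × 0.20 / 0.8000 = 0.1800/0.8000 = 0.2250.

0.225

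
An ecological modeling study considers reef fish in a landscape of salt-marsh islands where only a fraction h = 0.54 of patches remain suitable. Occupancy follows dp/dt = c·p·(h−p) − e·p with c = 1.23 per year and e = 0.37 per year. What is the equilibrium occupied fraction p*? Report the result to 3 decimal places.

Setting dp/dt = 0 and dividing by p* gives c·(h−p*) = e.
So p* = h − e/c = 0.54 − 0.37/1.23 = 0.54 − 0.3008 = 0.2392.

0.239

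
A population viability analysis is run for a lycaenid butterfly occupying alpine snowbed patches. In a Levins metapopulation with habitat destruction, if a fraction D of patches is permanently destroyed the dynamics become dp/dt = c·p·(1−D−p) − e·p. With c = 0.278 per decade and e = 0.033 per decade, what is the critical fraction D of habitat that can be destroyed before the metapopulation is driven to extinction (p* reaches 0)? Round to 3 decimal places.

0.881

The nontrivial equilibrium is p* = (1−D) − e/c; extinction occurs when this hits zero.
So D_crit = 1 − e/c = 1 − 0.033/0.278 = 1 − 0.1187 = 0.8813.
This equals the undisturbed p*, a classic result of Lande's extension.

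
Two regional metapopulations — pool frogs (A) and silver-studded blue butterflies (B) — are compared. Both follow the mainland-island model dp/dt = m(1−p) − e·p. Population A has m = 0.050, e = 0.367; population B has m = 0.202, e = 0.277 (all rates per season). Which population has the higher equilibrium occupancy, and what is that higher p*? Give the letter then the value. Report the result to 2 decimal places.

A: p*_A = m/(m+e) = 0.050/0.4170 = 0.1199.
B: p*_B = 0.202/0.4790 = 0.4217.
B is higher at 0.4217.

B, 0.42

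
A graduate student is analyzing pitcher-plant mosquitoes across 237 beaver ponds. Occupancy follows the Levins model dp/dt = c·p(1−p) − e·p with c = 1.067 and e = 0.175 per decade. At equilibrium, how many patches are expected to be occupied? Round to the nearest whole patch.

198

p* = 1 − e/c = 1 − 0.175/1.067 = 0.8360.
Expected occupied patches = N × p* = 237 × 0.8360 = 198.13 ≈ 198.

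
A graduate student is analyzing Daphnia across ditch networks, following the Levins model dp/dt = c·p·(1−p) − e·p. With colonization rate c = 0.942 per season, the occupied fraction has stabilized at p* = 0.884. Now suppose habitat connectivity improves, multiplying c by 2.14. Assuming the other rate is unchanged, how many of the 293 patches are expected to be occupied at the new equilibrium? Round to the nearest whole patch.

Balance c(1−p*) = e gives e = 0.942×(1 − 0.88400) = 0.10927.
New p* = 1 − e/c = 1 − 0.10927/2.01588 = 0.94580.
Expected occupied = 293 × 0.94580 = 277.12 ≈ 277.

277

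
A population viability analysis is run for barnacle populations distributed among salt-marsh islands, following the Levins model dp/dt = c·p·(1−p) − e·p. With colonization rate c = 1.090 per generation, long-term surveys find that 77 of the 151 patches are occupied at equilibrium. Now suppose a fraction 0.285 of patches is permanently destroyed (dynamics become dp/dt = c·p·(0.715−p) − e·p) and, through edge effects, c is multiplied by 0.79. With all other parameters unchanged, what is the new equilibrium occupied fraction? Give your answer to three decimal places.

Observed p* = 77/151 = 0.50993.
Balance c(1−p*) = e gives e = 1.090×(1 − 0.50993) = 0.53418.
New p* = 0.715 − e/c = 0.715 − 0.53418/0.86110 = 0.09465.

0.095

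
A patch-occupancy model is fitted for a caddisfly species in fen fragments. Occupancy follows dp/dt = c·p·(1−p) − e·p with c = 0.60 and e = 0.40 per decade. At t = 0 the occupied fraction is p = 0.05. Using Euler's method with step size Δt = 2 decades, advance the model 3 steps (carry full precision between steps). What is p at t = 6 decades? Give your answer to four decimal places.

Update rule: p ← p + [c·p·(1−p) − e·p]·Δt with Δt = 2.
t = 2: p = 0.05000 + (+0.01700) = 0.06700
t = 4: p = 0.06700 + (+0.02141) = 0.08841
t = 6: p = 0.08841 + (+0.02599) = 0.11440

0.1144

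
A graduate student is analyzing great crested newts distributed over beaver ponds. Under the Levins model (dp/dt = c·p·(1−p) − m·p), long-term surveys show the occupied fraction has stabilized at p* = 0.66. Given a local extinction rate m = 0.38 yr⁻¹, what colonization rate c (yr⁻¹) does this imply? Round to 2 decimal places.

1.12

At equilibrium c(1−p*) = m, so c = m/(1−p*).
c = 0.38/(1 − 0.66) = 0.38/0.3400 = 1.1176.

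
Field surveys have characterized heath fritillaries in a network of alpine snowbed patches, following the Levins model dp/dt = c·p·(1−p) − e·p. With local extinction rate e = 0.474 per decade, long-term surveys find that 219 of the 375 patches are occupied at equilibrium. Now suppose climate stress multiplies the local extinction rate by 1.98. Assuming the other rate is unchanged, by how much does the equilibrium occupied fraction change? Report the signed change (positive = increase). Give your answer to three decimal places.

-0.408

Observed p* = 219/375 = 0.58400.
Balance c(1−p*) = e gives c = e/(1 − 0.58400) = 0.474/0.41600 = 1.13942.
New p* = 1 − e/c = 1 − 0.93852/1.13942 = 0.17632.
Δp* = 0.17632 − 0.58400 = -0.40768.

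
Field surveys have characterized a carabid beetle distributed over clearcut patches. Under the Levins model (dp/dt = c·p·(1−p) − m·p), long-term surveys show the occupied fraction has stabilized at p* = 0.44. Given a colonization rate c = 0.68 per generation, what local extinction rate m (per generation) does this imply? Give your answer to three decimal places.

At equilibrium c(1−p*) = m.
m = 0.68 × (1 − 0.44) = 0.68 × 0.5600 = 0.3808.

0.381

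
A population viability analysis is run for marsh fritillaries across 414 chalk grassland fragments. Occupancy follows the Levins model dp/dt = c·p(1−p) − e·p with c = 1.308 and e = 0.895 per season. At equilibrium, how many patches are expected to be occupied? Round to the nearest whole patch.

p* = 1 − e/c = 1 − 0.895/1.308 = 0.3157.
Expected occupied patches = N × p* = 414 × 0.3157 = 130.72 ≈ 131.

131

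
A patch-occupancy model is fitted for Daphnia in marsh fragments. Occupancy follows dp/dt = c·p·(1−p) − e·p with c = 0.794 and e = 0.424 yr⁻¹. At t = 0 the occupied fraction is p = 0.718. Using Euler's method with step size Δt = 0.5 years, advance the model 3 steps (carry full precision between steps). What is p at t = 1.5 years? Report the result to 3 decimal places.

Update rule: p ← p + [c·p·(1−p) − e·p]·Δt with Δt = 0.5.
t = 0.5: p = 0.71800 + (-0.07183) = 0.64617
t = 1: p = 0.64617 + (-0.04622) = 0.59995
t = 1.5: p = 0.59995 + (-0.03190) = 0.56804

0.568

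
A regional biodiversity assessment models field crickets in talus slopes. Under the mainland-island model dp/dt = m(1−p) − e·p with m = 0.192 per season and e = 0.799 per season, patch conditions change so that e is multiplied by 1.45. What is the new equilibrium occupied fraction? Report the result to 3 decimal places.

Before: p* = 0.192/(0.192+0.799) = 0.1937.
After: m = 0.192, e = 1.15855; p* = 0.192/1.3505 = 0.1422.

0.142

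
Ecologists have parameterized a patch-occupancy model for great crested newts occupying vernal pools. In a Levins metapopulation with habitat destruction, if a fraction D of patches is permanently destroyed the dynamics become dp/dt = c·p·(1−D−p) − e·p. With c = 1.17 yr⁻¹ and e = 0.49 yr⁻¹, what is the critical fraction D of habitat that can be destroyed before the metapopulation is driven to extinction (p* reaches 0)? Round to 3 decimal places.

0.581

The nontrivial equilibrium is p* = (1−D) − e/c; extinction occurs when this hits zero.
So D_crit = 1 − e/c = 1 − 0.49/1.17 = 1 − 0.4188 = 0.5812.
Note this equals the original equilibrium occupancy — the Levins extinction-debt result.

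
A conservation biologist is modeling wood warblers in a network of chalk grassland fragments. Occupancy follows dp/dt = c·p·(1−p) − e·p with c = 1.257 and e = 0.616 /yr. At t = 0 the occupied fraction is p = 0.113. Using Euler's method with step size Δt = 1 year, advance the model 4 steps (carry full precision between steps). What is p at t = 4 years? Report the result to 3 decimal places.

Update rule: p ← p + [c·p·(1−p) − e·p]·Δt with Δt = 1.
t = 1: p = 0.11300 + (+0.05638) = 0.16938
t = 2: p = 0.16938 + (+0.07251) = 0.24189
t = 3: p = 0.24189 + (+0.08150) = 0.32340
t = 4: p = 0.32340 + (+0.07583) = 0.39923

0.399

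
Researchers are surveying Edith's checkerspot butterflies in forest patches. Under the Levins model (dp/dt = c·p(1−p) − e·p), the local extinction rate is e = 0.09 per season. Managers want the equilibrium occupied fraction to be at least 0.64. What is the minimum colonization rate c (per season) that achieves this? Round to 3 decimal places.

p* = 1 − e/c ≥ 0.64 requires e/c ≤ 0.3600, i.e. c ≥ e/0.3600.
c_min = 0.09/0.3600 = 0.2500.

0.250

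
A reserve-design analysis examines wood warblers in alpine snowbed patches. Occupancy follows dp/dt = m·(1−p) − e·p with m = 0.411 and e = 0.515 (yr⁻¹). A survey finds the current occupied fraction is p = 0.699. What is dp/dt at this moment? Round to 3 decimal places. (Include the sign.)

-0.236

Colonization term: m·(1−p) = 0.411×0.3010 = 0.12371.
Extinction term: e·p = 0.35998.
dp/dt = 0.12371 − 0.35998 = -0.23627.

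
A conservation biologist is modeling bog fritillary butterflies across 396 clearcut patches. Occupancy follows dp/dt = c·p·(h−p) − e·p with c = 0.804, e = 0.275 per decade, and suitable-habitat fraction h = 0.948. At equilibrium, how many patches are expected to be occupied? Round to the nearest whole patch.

240

p* = h − e/c = 0.948 − 0.3420 = 0.6060.
Expected occupied patches = N × p* = 396 × 0.6060 = 239.96 ≈ 240.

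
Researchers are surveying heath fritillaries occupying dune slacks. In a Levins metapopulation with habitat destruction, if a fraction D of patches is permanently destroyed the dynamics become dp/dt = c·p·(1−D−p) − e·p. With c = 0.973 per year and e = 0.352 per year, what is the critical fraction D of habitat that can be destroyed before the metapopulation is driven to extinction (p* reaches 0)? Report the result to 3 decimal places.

0.638

The nontrivial equilibrium is p* = (1−D) − e/c; extinction occurs when this hits zero.
So D_crit = 1 − e/c = 1 − 0.352/0.973 = 1 − 0.3618 = 0.6382.
Note this equals the original equilibrium occupancy — the Levins extinction-debt result.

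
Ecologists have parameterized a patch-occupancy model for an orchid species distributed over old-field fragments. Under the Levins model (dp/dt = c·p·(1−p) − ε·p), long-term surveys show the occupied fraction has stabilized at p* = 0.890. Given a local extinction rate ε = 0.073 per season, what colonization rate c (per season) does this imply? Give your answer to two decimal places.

At equilibrium c(1−p*) = ε, so c = ε/(1−p*).
c = 0.073/(1 − 0.890) = 0.073/0.1100 = 0.6636.

0.66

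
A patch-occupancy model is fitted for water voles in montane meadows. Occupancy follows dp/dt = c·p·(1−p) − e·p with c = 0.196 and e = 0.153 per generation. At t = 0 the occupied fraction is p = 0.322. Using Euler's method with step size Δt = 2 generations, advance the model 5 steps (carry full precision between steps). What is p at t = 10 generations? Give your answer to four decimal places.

0.2743

Update rule: p ← p + [c·p·(1−p) − e·p]·Δt with Δt = 2.
step 1: Δp = -0.01295, p = 0.30905
step 2: Δp = -0.01086, p = 0.29819
step 3: Δp = -0.00921, p = 0.28898
step 4: Δp = -0.00788, p = 0.28109
step 5: Δp = -0.00680, p = 0.27429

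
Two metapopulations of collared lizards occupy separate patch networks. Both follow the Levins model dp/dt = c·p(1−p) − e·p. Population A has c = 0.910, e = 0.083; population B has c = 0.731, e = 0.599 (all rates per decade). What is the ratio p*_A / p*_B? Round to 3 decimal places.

5.033

A: p*_A = 1 − 0.083/0.910 = 0.9088.
B: p*_B = 1 − 0.599/0.731 = 0.1806.
p*_A / p*_B = 0.9088/0.1806 = 5.0328.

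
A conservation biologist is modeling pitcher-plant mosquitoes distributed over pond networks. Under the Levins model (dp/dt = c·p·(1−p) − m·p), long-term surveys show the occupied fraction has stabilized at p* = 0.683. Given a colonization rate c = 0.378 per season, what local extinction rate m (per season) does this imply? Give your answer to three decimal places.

0.120

At equilibrium c(1−p*) = m.
m = 0.378 × (1 − 0.683) = 0.378 × 0.3170 = 0.1198.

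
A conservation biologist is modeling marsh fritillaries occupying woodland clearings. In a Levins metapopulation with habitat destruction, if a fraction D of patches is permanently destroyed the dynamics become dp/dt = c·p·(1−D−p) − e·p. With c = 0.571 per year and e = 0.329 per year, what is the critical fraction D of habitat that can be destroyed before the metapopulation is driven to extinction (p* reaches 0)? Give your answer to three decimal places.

0.424

The nontrivial equilibrium is p* = (1−D) − e/c; extinction occurs when this hits zero.
So D_crit = 1 − e/c = 1 − 0.329/0.571 = 1 − 0.5762 = 0.4238.
This equals the undisturbed p*, a classic result of Lande's extension.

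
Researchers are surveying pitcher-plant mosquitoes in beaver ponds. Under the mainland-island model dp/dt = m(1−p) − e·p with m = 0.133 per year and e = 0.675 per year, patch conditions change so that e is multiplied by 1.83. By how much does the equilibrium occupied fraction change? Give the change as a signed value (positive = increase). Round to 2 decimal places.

-0.07

Before: p* = 0.133/(0.133+0.675) = 0.1646.
After: m = 0.133, e = 1.23525; p* = 0.133/1.3683 = 0.0972.
Δp* = 0.0972 − 0.1646 = -0.0674.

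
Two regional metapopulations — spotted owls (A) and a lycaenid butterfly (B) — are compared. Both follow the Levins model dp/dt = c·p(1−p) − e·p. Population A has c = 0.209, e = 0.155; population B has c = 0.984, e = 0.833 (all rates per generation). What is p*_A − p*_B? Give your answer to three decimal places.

0.105

A: p*_A = 1 − 0.155/0.209 = 0.2584.
B: p*_B = 1 − 0.833/0.984 = 0.1535.
p*_A − p*_B = 0.2584 − 0.1535 = 0.1049.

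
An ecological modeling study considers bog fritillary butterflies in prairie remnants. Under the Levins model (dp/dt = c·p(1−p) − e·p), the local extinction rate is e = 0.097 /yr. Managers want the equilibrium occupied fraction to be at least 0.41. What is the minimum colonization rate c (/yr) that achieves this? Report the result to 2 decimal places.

0.16

p* = 1 − e/c ≥ 0.41 requires e/c ≤ 0.5900, i.e. c ≥ e/0.5900.
c_min = 0.097/0.5900 = 0.1644.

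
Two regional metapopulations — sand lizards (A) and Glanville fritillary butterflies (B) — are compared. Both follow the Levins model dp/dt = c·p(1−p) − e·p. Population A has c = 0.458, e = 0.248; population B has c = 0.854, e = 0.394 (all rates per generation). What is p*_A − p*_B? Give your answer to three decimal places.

A: p*_A = 1 − 0.248/0.458 = 0.4585.
B: p*_B = 1 − 0.394/0.854 = 0.5386.
p*_A − p*_B = 0.4585 − 0.5386 = -0.0801.

-0.080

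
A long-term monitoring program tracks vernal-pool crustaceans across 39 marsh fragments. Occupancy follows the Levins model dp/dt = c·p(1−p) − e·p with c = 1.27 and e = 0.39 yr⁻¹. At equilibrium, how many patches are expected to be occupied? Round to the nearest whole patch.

p* = 1 − e/c = 1 − 0.39/1.27 = 0.6929.
Expected occupied patches = N × p* = 39 × 0.6929 = 27.02 ≈ 27.

27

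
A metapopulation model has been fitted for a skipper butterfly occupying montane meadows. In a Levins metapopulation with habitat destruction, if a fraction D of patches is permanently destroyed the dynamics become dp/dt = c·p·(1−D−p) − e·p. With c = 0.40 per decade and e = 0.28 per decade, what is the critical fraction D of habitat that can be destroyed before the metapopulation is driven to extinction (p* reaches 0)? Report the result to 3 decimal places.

0.300

The nontrivial equilibrium is p* = (1−D) − e/c; extinction occurs when this hits zero.
So D_crit = 1 − e/c = 1 − 0.28/0.40 = 1 − 0.7000 = 0.3000.
This equals the undisturbed p*, a classic result of Lande's extension.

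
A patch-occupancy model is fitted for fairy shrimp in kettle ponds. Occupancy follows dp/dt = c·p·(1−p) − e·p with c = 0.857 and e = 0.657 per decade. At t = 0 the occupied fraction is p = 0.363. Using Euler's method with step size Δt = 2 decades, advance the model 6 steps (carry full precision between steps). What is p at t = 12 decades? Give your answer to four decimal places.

Update rule: p ← p + [c·p·(1−p) − e·p]·Δt with Δt = 2.
  1  |  dp/dt·Δt = -0.080652  |  p_1 = 0.282348
  2  |  dp/dt·Δt = -0.023702  |  p_2 = 0.258646
  3  |  dp/dt·Δt = -0.011205  |  p_3 = 0.247442
  4  |  dp/dt·Δt = -0.005967  |  p_4 = 0.241475
  5  |  dp/dt·Δt = -0.003354  |  p_5 = 0.238121
  6  |  dp/dt·Δt = -0.001938  |  p_6 = 0.236183

0.2362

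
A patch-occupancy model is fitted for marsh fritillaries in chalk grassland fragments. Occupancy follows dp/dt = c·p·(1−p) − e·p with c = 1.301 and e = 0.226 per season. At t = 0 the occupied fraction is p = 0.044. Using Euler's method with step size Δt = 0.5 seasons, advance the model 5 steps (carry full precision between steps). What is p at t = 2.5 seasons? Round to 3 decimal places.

Update rule: p ← p + [c·p·(1−p) − e·p]·Δt with Δt = 0.5.
t = 0.5: p = 0.04400 + (+0.02239) = 0.06639
t = 1: p = 0.06639 + (+0.03282) = 0.09921
t = 1.5: p = 0.09921 + (+0.04692) = 0.14613
t = 2: p = 0.14613 + (+0.06465) = 0.21078
t = 2.5: p = 0.21078 + (+0.08439) = 0.29518

0.295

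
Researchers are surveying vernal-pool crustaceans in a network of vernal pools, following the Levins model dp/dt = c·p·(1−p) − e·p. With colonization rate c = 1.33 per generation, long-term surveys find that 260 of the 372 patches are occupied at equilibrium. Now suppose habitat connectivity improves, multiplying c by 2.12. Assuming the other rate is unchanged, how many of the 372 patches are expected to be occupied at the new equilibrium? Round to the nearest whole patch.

319

Observed p* = 260/372 = 0.69892.
Balance c(1−p*) = e gives e = 1.33×(1 − 0.69892) = 0.40044.
New p* = 1 − e/c = 1 − 0.40044/2.81960 = 0.85798.
Expected occupied = 372 × 0.85798 = 319.17 ≈ 319.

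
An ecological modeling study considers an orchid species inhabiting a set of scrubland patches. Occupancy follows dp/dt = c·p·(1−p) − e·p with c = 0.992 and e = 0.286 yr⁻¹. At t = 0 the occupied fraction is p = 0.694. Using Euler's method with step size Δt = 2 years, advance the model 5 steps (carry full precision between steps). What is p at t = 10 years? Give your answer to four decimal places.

0.7119

Update rule: p ← p + [c·p·(1−p) − e·p]·Δt with Δt = 2.
step 1: Δp = +0.02436, p = 0.71836
step 2: Δp = -0.00950, p = 0.70886
step 3: Δp = +0.00399, p = 0.71285
step 4: Δp = -0.00163, p = 0.71122
step 5: Δp = +0.00067, p = 0.71189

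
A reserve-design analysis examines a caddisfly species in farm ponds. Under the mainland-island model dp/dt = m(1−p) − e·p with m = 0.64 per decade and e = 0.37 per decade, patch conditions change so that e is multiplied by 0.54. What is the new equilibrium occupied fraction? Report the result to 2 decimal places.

0.76

Before: p* = 0.64/(0.64+0.37) = 0.6337.
After: m = 0.64, e = 0.1998; p* = 0.64/0.8398 = 0.7621.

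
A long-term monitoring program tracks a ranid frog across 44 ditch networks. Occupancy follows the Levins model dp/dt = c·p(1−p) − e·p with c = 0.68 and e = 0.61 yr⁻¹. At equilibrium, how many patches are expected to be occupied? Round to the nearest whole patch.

p* = 1 − e/c = 1 − 0.61/0.68 = 0.1029.
Expected occupied patches = N × p* = 44 × 0.1029 = 4.53 ≈ 5.

5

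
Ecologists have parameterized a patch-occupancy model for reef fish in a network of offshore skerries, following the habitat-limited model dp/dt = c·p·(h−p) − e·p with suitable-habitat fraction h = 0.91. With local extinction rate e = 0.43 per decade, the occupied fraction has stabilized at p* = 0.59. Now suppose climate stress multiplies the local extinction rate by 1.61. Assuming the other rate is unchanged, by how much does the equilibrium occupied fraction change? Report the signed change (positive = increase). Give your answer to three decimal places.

-0.195

Balance c(h−p*) = e gives c = e/(0.91 − 0.59000) = 0.43/0.32000 = 1.34375.
New p* = 0.91 − e/c = 0.91 − 0.69230/1.34375 = 0.39480.
Δp* = 0.39480 − 0.59000 = -0.19520.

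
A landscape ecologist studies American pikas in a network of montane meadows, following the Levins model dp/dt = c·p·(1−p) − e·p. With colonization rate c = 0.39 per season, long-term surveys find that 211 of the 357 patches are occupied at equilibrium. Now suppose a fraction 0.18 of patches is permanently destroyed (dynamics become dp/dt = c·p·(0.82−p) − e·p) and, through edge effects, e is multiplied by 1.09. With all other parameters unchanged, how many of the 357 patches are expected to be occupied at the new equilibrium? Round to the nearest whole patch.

134

Observed p* = 211/357 = 0.59104.
Balance c(1−p*) = e gives e = 0.39×(1 − 0.59104) = 0.15949.
New p* = 0.82 − e/c = 0.82 − 0.17384/0.39000 = 0.37426.
Expected occupied = 357 × 0.37426 = 133.61 ≈ 134.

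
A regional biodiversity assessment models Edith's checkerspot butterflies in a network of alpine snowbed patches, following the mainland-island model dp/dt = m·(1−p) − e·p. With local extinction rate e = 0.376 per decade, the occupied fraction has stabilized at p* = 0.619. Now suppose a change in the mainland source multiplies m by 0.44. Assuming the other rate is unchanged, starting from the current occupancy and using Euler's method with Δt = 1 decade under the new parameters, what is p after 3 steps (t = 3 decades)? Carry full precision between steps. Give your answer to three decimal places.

0.426

Balance m(1−p*) = e·p* gives m = e·p*/(1−p*) = 0.376×0.61900/0.38100 = 0.61088.
Starting from p₀ = 0.61900; update p ← p + (dp/dt)·Δt with the new parameters.
  1  |  dp/dt·Δt = -0.130337  |  p_1 = 0.488663
  2  |  dp/dt·Δt = -0.046297  |  p_2 = 0.442366
  3  |  dp/dt·Δt = -0.016446  |  p_3 = 0.425920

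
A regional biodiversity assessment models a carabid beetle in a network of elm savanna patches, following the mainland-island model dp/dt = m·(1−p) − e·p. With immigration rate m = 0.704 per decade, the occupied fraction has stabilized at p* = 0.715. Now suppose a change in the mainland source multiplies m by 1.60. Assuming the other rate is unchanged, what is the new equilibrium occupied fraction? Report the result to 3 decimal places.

Balance m(1−p*) = e·p* gives e = m(1−p*)/p* = 0.704×0.28500/0.71500 = 0.28062.
New p* = m/(m+e) = 1.12640/(1.12640+0.28062) = 0.80056.

0.801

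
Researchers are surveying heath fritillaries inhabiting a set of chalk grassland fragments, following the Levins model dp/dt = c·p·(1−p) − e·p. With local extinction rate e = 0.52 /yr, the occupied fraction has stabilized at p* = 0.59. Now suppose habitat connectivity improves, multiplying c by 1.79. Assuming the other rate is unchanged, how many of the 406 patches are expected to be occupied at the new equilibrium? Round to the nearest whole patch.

Balance c(1−p*) = e gives c = e/(1 − 0.59000) = 0.52/0.41000 = 1.26829.
New p* = 1 − e/c = 1 − 0.52000/2.27024 = 0.77095.
Expected occupied = 406 × 0.77095 = 313.01 ≈ 313.

313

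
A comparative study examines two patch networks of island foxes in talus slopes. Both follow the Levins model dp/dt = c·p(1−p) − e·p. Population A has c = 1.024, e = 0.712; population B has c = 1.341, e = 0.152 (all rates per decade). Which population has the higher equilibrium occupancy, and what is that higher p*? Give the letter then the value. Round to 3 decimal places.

B, 0.887

A: p*_A = 1 − 0.712/1.024 = 0.3047.
B: p*_B = 1 − 0.152/1.341 = 0.8867.
B is higher at 0.8867.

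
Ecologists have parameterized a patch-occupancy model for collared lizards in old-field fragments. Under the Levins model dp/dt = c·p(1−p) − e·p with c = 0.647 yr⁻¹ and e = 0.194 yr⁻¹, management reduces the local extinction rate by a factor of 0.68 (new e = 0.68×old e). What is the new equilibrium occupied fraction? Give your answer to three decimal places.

0.796

Before: p* = 1 − 0.194/0.647 = 0.7002.
After the change, c = 0.647, e = 0.13192, so p* = 1 − 0.13192/0.647 = 0.7961.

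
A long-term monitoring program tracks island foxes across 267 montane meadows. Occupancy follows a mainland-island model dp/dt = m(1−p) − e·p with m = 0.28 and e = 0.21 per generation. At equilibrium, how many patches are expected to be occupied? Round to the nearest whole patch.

153

p* = m/(m+e) = 0.28/0.4900 = 0.5714.
Expected occupied patches = N × p* = 267 × 0.5714 = 152.57 ≈ 153.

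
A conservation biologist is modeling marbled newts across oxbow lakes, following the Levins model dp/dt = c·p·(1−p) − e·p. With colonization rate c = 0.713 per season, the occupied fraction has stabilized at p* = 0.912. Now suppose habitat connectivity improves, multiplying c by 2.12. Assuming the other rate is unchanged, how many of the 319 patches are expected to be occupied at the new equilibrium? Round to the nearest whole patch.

Balance c(1−p*) = e gives e = 0.713×(1 − 0.91200) = 0.06274.
New p* = 1 − e/c = 1 − 0.06274/1.51156 = 0.95849.
Expected occupied = 319 × 0.95849 = 305.76 ≈ 306.

306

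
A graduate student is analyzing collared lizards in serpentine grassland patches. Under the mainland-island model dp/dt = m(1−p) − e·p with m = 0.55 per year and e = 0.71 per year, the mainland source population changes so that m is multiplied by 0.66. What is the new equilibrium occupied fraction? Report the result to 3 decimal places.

0.338

Before: p* = 0.55/(0.55+0.71) = 0.4365.
After: m = 0.363, e = 0.71; p* = 0.363/1.0730 = 0.3383.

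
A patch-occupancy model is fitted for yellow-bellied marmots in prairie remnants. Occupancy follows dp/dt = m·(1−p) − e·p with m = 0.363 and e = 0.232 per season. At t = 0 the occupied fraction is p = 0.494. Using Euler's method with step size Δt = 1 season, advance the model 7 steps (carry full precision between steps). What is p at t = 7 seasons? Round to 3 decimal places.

Update rule: p ← p + [m·(1−p) − e·p]·Δt with Δt = 1.
  1  |  dp/dt·Δt = +0.069070  |  p_1 = 0.563070
  2  |  dp/dt·Δt = +0.027973  |  p_2 = 0.591043
  3  |  dp/dt·Δt = +0.011329  |  p_3 = 0.602373
  4  |  dp/dt·Δt = +0.004588  |  p_4 = 0.606961
  5  |  dp/dt·Δt = +0.001858  |  p_5 = 0.608819
  6  |  dp/dt·Δt = +0.000753  |  p_6 = 0.609572
  7  |  dp/dt·Δt = +0.000305  |  p_7 = 0.609877

0.610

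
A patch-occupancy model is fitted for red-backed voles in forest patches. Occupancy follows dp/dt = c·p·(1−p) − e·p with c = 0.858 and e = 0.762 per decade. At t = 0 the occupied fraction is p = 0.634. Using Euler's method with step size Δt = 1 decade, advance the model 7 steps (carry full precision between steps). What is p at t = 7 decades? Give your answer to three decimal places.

0.170

Update rule: p ← p + [c·p·(1−p) − e·p]·Δt with Δt = 1.
  1  |  dp/dt·Δt = -0.284014  |  p_1 = 0.349986
  2  |  dp/dt·Δt = -0.071498  |  p_2 = 0.278488
  3  |  dp/dt·Δt = -0.039808  |  p_3 = 0.238680
  4  |  dp/dt·Δt = -0.025965  |  p_4 = 0.212715
  5  |  dp/dt·Δt = -0.018402  |  p_5 = 0.194313
  6  |  dp/dt·Δt = -0.013742  |  p_6 = 0.180571
  7  |  dp/dt·Δt = -0.010641  |  p_7 = 0.169930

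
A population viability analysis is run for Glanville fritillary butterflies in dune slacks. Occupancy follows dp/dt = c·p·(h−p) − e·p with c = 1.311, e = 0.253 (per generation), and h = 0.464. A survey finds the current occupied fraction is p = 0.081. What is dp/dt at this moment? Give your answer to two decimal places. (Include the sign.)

0.02

Colonization term: c·p·(h−p) = 1.311×0.081×0.3830 = 0.04067.
Extinction term: e·p = 0.02049.
dp/dt = 0.04067 − 0.02049 = 0.02018.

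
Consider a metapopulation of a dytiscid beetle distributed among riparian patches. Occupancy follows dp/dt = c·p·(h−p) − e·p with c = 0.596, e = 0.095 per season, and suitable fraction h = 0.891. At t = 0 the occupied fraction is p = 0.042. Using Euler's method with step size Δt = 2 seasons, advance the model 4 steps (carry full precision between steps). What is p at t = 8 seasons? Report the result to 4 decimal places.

0.3715

Update rule: p ← p + [c·p·(h−p) − e·p]·Δt with Δt = 2.
  1  |  dp/dt·Δt = +0.034524  |  p_1 = 0.076524
  2  |  dp/dt·Δt = +0.059754  |  p_2 = 0.136279
  3  |  dp/dt·Δt = +0.096707  |  p_3 = 0.232986
  4  |  dp/dt·Δt = +0.138476  |  p_4 = 0.371462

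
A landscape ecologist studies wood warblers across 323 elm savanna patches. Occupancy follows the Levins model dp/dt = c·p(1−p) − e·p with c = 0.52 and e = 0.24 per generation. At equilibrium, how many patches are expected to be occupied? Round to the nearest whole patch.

p* = 1 − e/c = 1 − 0.24/0.52 = 0.5385.
Expected occupied patches = N × p* = 323 × 0.5385 = 173.92 ≈ 174.

174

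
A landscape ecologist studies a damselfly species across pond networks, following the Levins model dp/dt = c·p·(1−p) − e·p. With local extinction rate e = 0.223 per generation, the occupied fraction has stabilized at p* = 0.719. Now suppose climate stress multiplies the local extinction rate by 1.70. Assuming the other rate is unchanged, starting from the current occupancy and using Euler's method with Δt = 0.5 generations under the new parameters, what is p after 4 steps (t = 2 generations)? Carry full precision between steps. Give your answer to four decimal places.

Balance c(1−p*) = e gives c = e/(1 − 0.71900) = 0.223/0.28100 = 0.79359.
Starting from p₀ = 0.71900; update p ← p + (dp/dt)·Δt with the new parameters.
t = 0.5: p = 0.71900 + (-0.05612) = 0.66288
t = 1: p = 0.66288 + (-0.03698) = 0.62590
t = 1.5: p = 0.62590 + (-0.02573) = 0.60017
t = 2: p = 0.60017 + (-0.01855) = 0.58163

0.5816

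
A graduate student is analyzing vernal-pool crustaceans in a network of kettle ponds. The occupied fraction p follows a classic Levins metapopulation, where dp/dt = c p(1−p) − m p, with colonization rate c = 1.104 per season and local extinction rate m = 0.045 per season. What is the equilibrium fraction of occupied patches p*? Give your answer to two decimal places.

Setting dp/dt = 0 and dividing through by p* gives c·(1−p*) = m.
So p* = 1 − m/c = 1 − 0.045/1.104 = 1 − 0.0408 = 0.9592.

0.96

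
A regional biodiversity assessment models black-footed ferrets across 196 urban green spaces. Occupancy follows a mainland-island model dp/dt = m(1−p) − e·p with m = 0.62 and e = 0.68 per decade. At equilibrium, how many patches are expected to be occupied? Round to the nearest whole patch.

p* = m/(m+e) = 0.62/1.3000 = 0.4769.
Expected occupied patches = N × p* = 196 × 0.4769 = 93.48 ≈ 93.

93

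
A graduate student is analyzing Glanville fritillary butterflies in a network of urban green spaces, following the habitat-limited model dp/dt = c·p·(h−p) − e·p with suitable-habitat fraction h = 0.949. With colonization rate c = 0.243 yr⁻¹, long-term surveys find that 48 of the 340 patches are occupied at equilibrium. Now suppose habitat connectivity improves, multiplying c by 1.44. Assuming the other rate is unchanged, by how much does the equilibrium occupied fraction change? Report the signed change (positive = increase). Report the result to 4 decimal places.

Observed p* = 48/340 = 0.14118.
Balance c(h−p*) = e gives e = 0.243×(0.949 − 0.14118) = 0.19630.
New p* = 0.949 − e/c = 0.949 − 0.19630/0.34992 = 0.38801.
Δp* = 0.38801 − 0.14118 = +0.24683.

0.2468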